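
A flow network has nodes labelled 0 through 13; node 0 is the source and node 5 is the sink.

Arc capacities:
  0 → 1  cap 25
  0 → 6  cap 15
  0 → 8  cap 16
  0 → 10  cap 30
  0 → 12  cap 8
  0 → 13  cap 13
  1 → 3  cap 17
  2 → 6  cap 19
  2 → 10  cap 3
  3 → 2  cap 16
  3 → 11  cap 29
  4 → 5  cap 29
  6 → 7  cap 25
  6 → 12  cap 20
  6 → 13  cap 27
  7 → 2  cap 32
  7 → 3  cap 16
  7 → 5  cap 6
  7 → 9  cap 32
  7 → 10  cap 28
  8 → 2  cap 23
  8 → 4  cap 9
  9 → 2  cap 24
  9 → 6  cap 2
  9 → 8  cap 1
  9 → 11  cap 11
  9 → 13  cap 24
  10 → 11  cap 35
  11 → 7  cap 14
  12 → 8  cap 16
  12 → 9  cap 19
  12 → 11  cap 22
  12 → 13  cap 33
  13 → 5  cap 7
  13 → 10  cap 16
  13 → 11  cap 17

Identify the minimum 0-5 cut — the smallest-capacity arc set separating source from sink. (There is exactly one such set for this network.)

augment #1: 0→13→5 push 7
augment #2: 0→6→7→5 push 6
augment #3: 0→8→4→5 push 9
max flow = 22; residual-reachable set from 0 gives S-side
cut edges (S→T): {(7,5), (8,4), (13,5)} total cap 22

Min-cut arcs: {(7,5), (8,4), (13,5)} (total capacity 22)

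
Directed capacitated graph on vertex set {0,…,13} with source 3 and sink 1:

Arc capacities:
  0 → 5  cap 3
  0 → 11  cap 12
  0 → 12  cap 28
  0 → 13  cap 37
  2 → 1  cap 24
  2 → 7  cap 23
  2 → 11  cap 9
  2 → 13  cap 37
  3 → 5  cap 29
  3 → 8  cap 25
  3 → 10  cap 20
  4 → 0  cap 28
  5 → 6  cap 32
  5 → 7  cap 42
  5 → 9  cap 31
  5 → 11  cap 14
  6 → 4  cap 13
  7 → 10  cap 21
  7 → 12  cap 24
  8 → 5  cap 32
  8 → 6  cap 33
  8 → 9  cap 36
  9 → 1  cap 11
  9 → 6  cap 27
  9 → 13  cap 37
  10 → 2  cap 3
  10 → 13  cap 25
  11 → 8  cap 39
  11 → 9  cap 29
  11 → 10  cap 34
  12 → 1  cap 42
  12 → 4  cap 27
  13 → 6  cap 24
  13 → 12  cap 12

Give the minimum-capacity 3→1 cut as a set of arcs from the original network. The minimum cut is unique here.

Min-cut arcs: {(9,1), (10,2), (12,1)} (total capacity 56)

augment #1: 3→5→9→1 push 11
augment #2: 3→10→2→1 push 3
augment #3: 3→5→7→12→1 push 18
augment #4: 3→10→13→12→1 push 12
augment #5: 3→8→5→7→12→1 push 6
augment #6: 3→8→6→4→0→12→1 push 6
max flow = 56; residual-reachable set from 3 gives S-side
cut edges (S→T): {(9,1), (10,2), (12,1)} total cap 56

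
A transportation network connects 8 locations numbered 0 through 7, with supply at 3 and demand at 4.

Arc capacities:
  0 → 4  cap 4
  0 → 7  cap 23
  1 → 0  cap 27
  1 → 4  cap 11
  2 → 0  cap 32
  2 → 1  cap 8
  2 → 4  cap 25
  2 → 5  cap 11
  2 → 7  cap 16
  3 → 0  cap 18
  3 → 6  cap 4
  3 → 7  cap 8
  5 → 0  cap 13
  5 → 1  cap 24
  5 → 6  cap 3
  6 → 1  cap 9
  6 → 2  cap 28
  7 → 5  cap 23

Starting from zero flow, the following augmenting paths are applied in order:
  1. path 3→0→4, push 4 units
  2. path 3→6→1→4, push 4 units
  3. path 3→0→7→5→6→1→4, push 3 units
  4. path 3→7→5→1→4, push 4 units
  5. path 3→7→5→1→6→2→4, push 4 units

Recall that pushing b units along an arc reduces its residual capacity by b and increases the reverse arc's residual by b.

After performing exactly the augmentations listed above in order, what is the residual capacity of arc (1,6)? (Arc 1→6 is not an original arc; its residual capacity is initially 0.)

after path 1 (3→0→4, push 4): res(1,6)=0
after path 2 (3→6→1→4, push 4): res(1,6)=4
after path 3 (3→0→7→5→6→1→4, push 3): res(1,6)=7
after path 4 (3→7→5→1→4, push 4): res(1,6)=7
after path 5 (3→7→5→1→6→2→4, push 4): res(1,6)=3

Residual capacity of (1,6): 3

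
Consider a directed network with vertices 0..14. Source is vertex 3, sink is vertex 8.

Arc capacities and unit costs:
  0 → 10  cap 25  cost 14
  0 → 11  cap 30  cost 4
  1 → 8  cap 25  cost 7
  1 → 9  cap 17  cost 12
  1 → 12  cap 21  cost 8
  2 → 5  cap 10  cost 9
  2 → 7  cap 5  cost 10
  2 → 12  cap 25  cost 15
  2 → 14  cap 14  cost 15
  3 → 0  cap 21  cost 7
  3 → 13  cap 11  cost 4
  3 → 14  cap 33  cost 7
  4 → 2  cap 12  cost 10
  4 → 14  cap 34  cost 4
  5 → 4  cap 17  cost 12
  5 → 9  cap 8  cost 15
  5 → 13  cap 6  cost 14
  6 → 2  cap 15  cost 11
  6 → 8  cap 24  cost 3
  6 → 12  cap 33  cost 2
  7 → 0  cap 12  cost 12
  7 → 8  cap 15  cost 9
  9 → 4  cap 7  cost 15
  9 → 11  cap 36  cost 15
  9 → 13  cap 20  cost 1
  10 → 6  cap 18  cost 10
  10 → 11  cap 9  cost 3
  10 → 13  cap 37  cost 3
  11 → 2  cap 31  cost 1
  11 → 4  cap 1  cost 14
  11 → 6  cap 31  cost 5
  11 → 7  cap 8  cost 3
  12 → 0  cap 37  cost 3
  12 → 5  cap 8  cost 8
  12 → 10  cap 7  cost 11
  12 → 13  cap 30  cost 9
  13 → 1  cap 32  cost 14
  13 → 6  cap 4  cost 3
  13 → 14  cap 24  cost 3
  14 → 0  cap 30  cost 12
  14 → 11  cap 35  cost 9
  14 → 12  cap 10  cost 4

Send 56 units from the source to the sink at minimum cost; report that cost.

shortest-cost path #1: 3→13→6→8 push 4 @ unit cost 10 (adds 40)
shortest-cost path #2: 3→0→11→6→8 push 20 @ unit cost 19 (adds 380)
shortest-cost path #3: 3→0→11→7→8 push 1 @ unit cost 23 (adds 23)
shortest-cost path #4: 3→13→1→8 push 7 @ unit cost 25 (adds 175)
shortest-cost path #5: 3→14→11→7→8 push 7 @ unit cost 28 (adds 196)
shortest-cost path #6: 3→14→11→2→7→8 push 5 @ unit cost 36 (adds 180)
shortest-cost path #7: 3→14→11→6→13→1→8 push 4 @ unit cost 39 (adds 156)
shortest-cost path #8: 3→14→12→13→1→8 push 8 @ unit cost 41 (adds 328)
total cost = 1478

Minimum cost for 56 units: 1478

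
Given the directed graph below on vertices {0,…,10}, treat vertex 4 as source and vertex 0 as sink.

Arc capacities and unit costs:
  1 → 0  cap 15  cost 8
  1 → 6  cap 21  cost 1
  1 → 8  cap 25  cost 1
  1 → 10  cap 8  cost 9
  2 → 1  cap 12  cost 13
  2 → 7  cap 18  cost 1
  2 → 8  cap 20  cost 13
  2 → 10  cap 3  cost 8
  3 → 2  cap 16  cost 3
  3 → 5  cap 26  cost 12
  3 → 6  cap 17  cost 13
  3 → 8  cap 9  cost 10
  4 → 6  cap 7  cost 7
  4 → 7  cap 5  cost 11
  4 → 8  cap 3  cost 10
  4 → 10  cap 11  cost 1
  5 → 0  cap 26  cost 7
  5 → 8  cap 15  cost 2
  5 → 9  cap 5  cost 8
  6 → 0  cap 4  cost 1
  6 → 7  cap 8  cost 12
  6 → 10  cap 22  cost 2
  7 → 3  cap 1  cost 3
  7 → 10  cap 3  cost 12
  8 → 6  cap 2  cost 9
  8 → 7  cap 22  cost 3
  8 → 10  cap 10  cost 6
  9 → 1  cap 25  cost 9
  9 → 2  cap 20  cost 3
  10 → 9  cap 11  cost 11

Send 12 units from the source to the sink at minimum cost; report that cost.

Minimum cost for 12 units: 264

shortest-cost path #1: 4→6→0 push 4 @ unit cost 8 (adds 32)
shortest-cost path #2: 4→10→9→1→0 push 8 @ unit cost 29 (adds 232)
total cost = 264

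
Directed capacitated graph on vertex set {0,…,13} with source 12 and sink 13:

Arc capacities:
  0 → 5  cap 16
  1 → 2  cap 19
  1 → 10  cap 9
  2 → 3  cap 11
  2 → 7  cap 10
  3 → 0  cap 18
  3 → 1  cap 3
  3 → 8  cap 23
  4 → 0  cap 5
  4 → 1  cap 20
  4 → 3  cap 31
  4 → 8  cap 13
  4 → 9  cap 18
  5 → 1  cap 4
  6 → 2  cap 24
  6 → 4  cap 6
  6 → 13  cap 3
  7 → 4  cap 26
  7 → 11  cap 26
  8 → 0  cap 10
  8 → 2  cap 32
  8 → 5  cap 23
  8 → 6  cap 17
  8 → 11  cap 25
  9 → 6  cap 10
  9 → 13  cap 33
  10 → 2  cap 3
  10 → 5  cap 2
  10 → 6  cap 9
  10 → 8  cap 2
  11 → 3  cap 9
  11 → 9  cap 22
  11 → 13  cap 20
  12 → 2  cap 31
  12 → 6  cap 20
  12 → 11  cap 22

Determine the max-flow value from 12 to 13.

Maximum flow value: 52

augment #1: 12→6→13 bottleneck 3, total now 3
augment #2: 12→11→13 bottleneck 20, total now 23
augment #3: 12→11→9→13 bottleneck 2, total now 25
augment #4: 12→6→4→9→13 bottleneck 6, total now 31
augment #5: 12→2→7→4→9→13 bottleneck 10, total now 41
augment #6: 12→2→3→8→11→9→13 bottleneck 11, total now 52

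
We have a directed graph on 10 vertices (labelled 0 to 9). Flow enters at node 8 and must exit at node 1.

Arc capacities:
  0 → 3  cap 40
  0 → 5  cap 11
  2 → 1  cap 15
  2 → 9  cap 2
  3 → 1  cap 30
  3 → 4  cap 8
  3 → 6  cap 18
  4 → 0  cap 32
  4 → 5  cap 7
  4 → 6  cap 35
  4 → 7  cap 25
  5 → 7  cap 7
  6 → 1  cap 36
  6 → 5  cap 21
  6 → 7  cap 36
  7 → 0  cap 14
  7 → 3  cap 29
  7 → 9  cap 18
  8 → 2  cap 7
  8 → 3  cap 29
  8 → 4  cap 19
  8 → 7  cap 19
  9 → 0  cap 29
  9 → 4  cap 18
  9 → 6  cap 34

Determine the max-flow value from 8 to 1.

Maximum flow value: 73

augment #1: 8→2→1 bottleneck 7, total now 7
augment #2: 8→3→1 bottleneck 29, total now 36
augment #3: 8→4→6→1 bottleneck 19, total now 55
augment #4: 8→7→3→1 bottleneck 1, total now 56
augment #5: 8→7→3→6→1 bottleneck 17, total now 73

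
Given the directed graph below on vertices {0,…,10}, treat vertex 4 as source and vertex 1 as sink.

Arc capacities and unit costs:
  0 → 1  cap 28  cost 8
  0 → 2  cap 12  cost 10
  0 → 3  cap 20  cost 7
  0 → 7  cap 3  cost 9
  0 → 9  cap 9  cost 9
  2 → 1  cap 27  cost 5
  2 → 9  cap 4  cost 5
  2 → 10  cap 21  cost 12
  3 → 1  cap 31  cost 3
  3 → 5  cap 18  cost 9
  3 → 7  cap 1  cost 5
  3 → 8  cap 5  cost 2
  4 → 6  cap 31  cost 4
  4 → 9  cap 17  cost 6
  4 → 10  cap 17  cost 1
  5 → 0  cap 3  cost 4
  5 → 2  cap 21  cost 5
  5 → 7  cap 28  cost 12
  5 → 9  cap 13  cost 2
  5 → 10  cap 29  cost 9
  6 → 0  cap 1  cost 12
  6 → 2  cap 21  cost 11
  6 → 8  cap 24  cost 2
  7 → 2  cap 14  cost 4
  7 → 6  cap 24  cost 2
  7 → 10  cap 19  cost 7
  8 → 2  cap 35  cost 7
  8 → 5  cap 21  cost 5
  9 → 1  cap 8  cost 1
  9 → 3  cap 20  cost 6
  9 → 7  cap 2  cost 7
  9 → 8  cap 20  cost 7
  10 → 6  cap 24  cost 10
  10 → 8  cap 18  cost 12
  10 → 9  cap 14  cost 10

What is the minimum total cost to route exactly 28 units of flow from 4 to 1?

shortest-cost path #1: 4→9→1 push 8 @ unit cost 7 (adds 56)
shortest-cost path #2: 4→9→3→1 push 9 @ unit cost 15 (adds 135)
shortest-cost path #3: 4→6→8→2→1 push 11 @ unit cost 18 (adds 198)
total cost = 389

Minimum cost for 28 units: 389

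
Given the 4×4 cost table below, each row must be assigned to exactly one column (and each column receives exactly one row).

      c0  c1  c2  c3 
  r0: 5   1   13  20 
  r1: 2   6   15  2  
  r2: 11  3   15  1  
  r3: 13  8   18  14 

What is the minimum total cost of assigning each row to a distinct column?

Minimum assignment cost: 22

optimal assignment: row0→col1 (cost 1), row1→col0 (cost 2), row2→col3 (cost 1), row3→col2 (cost 18)
total = 1 + 2 + 1 + 18 = 22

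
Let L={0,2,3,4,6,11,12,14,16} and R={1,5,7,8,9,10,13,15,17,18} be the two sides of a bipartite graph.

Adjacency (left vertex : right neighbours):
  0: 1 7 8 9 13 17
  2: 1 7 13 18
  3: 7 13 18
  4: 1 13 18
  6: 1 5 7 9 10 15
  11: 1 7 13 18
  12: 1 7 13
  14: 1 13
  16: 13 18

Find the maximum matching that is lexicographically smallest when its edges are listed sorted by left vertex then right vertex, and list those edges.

|M| = 6 (so the lex-smallest maximum matching has 6 edges)
process left vertices in ascending order; for each, take the smallest-labelled available neighbour that still permits 6 edges overall, or leave it unmatched if none does
lex-smallest matching: {0-8, 2-1, 3-7, 4-13, 6-5, 11-18}

Lex-smallest maximum matching: {(0,8), (2,1), (3,7), (4,13), (6,5), (11,18)}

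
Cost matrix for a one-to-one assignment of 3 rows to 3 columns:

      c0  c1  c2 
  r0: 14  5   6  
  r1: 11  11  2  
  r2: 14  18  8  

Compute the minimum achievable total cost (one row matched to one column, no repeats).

optimal assignment: row0→col1 (cost 5), row1→col2 (cost 2), row2→col0 (cost 14)
total = 5 + 2 + 14 = 21

Minimum assignment cost: 21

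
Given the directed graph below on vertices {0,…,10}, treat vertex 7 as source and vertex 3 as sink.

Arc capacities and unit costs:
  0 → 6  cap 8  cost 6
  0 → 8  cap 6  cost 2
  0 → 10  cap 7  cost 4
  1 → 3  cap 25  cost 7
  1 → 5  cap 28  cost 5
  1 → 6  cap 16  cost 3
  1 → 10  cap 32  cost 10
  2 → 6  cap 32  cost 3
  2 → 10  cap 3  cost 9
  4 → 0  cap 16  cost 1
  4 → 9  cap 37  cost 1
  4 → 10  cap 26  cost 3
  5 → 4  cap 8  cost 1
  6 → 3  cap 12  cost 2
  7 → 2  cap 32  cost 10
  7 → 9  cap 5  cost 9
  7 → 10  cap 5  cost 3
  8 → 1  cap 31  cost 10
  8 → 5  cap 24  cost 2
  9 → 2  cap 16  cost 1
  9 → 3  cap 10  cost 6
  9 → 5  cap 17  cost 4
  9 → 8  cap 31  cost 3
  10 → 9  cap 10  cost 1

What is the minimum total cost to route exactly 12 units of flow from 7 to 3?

shortest-cost path #1: 7→10→9→3 push 5 @ unit cost 10 (adds 50)
shortest-cost path #2: 7→9→3 push 5 @ unit cost 15 (adds 75)
shortest-cost path #3: 7→2→6→3 push 2 @ unit cost 15 (adds 30)
total cost = 155

Minimum cost for 12 units: 155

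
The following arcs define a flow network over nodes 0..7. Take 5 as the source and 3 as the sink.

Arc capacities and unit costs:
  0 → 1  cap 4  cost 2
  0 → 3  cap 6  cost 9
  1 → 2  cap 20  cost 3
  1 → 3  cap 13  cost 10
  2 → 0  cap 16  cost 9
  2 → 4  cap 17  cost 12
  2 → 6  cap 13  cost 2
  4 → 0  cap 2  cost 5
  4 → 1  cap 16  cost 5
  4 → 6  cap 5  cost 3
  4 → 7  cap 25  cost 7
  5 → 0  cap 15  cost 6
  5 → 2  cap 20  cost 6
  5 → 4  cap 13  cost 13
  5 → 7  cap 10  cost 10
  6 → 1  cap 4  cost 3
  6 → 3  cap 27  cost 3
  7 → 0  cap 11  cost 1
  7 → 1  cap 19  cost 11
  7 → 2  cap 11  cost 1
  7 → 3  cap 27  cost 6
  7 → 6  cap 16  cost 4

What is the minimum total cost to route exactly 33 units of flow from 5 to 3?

Minimum cost for 33 units: 465

shortest-cost path #1: 5→2→6→3 push 13 @ unit cost 11 (adds 143)
shortest-cost path #2: 5→0→3 push 6 @ unit cost 15 (adds 90)
shortest-cost path #3: 5→7→3 push 10 @ unit cost 16 (adds 160)
shortest-cost path #4: 5→0→1→3 push 4 @ unit cost 18 (adds 72)
total cost = 465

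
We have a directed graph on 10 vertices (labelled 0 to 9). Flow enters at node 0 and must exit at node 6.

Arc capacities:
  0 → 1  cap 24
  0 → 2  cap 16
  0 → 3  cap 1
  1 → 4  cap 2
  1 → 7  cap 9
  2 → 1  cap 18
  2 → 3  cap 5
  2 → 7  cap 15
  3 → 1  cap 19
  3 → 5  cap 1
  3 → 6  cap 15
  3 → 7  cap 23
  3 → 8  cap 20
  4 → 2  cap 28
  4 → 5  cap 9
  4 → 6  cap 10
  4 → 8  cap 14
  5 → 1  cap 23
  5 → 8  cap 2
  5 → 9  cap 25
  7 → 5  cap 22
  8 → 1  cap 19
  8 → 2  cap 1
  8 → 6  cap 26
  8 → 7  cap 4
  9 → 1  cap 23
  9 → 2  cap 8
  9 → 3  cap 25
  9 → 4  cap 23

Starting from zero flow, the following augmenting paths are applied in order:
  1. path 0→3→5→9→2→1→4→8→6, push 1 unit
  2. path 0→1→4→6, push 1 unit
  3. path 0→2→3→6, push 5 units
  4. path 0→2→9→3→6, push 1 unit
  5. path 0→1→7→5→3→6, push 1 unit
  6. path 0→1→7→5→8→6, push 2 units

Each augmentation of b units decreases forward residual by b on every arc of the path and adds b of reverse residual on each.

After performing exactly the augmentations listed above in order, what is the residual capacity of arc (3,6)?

Residual capacity of (3,6): 8

after path 1 (0→3→5→9→2→1→4→8→6, push 1): res(3,6)=15
after path 2 (0→1→4→6, push 1): res(3,6)=15
after path 3 (0→2→3→6, push 5): res(3,6)=10
after path 4 (0→2→9→3→6, push 1): res(3,6)=9
after path 5 (0→1→7→5→3→6, push 1): res(3,6)=8
after path 6 (0→1→7→5→8→6, push 2): res(3,6)=8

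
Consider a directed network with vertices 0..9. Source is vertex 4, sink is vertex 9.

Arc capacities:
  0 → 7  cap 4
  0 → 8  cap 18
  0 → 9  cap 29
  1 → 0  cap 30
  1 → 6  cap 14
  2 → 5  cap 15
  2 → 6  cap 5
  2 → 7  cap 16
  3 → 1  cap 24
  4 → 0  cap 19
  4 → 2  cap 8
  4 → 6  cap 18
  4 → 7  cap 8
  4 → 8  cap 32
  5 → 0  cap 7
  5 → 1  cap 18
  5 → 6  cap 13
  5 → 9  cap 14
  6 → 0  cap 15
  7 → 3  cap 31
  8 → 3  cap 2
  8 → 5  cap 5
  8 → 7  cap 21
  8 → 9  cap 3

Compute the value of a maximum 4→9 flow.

augment #1: 4→0→9 bottleneck 19, total now 19
augment #2: 4→8→9 bottleneck 3, total now 22
augment #3: 4→2→5→9 bottleneck 8, total now 30
augment #4: 4→6→0→9 bottleneck 10, total now 40
augment #5: 4→8→5→9 bottleneck 5, total now 45

Maximum flow value: 45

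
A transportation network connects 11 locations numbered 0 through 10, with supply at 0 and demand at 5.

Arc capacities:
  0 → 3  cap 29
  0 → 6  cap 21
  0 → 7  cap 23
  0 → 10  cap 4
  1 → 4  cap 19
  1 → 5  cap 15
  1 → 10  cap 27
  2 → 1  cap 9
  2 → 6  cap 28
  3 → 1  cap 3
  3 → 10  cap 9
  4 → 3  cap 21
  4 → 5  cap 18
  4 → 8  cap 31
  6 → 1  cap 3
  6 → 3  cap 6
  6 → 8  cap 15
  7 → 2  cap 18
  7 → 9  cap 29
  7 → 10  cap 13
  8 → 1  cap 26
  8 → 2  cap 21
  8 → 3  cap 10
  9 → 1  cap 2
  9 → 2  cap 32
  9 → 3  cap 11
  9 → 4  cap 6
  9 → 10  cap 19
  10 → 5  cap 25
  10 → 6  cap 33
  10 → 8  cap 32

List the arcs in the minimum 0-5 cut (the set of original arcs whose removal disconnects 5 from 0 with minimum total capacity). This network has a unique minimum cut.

Min-cut arcs: {(0,7), (0,10), (3,1), (3,10), (6,1), (6,8)} (total capacity 57)

augment #1: 0→10→5 push 4
augment #2: 0→3→1→5 push 3
augment #3: 0→3→10→5 push 9
augment #4: 0→6→1→5 push 3
augment #5: 0→7→10→5 push 12
augment #6: 0→6→8→1→5 push 9
augment #7: 0→7→9→4→5 push 6
augment #8: 0→6→8→1→4→5 push 6
augment #9: 0→7→2→1→4→5 push 5
max flow = 57; residual-reachable set from 0 gives S-side
cut edges (S→T): {(0,7), (0,10), (3,1), (3,10), (6,1), (6,8)} total cap 57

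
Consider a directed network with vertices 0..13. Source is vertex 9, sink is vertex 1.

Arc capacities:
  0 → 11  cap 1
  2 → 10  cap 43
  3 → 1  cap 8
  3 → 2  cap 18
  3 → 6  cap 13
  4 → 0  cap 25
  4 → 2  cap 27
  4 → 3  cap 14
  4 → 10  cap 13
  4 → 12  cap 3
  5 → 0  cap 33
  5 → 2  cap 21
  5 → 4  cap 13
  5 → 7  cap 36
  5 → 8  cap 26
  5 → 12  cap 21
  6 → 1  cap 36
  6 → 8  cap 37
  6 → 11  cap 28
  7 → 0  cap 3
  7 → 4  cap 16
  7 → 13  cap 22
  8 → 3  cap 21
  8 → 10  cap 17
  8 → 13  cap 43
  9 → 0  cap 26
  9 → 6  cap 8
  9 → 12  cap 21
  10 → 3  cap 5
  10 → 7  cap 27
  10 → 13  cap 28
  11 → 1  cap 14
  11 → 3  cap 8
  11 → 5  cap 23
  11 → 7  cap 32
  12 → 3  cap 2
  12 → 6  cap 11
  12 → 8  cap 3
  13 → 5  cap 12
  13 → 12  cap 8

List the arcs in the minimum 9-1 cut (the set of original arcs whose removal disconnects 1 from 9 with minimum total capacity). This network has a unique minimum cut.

augment #1: 9→6→1 push 8
augment #2: 9→0→11→1 push 1
augment #3: 9→12→3→1 push 2
augment #4: 9→12→6→1 push 11
augment #5: 9→12→8→3→1 push 3
max flow = 25; residual-reachable set from 9 gives S-side
cut edges (S→T): {(0,11), (9,6), (12,3), (12,6), (12,8)} total cap 25

Min-cut arcs: {(0,11), (9,6), (12,3), (12,6), (12,8)} (total capacity 25)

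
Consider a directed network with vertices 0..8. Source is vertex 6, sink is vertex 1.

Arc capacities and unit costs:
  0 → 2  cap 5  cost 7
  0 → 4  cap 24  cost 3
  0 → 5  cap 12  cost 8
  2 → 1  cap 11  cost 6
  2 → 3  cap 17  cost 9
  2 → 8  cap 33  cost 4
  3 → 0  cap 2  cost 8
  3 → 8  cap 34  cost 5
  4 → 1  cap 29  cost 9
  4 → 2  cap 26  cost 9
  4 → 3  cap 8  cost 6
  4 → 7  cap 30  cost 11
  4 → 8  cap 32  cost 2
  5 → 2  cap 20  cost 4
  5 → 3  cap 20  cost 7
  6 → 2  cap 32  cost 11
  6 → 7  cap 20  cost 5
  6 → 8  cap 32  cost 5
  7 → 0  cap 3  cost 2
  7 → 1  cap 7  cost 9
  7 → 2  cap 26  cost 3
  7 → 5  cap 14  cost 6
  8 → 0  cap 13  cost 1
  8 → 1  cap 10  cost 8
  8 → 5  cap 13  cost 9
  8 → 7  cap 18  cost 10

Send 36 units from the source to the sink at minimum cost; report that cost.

Minimum cost for 36 units: 526

shortest-cost path #1: 6→8→1 push 10 @ unit cost 13 (adds 130)
shortest-cost path #2: 6→7→1 push 7 @ unit cost 14 (adds 98)
shortest-cost path #3: 6→7→2→1 push 11 @ unit cost 14 (adds 154)
shortest-cost path #4: 6→8→0→4→1 push 8 @ unit cost 18 (adds 144)
total cost = 526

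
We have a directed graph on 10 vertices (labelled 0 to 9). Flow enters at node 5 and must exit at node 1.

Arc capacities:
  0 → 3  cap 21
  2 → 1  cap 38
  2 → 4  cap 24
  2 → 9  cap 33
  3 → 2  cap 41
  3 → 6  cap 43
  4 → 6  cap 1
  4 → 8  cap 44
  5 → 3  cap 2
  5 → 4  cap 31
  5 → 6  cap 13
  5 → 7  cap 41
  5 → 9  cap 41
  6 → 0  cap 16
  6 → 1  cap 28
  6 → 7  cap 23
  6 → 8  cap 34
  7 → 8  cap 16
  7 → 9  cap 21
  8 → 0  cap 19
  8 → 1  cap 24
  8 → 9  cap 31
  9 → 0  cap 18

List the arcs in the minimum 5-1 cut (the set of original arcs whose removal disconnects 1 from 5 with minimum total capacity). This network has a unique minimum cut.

augment #1: 5→6→1 push 13
augment #2: 5→3→2→1 push 2
augment #3: 5→4→6→1 push 1
augment #4: 5→4→8→1 push 24
augment #5: 5→9→0→3→2→1 push 18
augment #6: 5→4→8→0→3→2→1 push 3
max flow = 61; residual-reachable set from 5 gives S-side
cut edges (S→T): {(0,3), (4,6), (5,3), (5,6), (8,1)} total cap 61

Min-cut arcs: {(0,3), (4,6), (5,3), (5,6), (8,1)} (total capacity 61)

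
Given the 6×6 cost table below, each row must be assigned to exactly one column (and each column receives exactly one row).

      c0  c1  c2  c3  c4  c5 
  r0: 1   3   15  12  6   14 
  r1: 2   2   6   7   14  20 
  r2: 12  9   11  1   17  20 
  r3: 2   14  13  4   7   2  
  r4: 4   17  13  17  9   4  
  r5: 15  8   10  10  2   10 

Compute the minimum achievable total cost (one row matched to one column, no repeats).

one of 2 optimal assignments: row0→col1 (cost 3), row1→col2 (cost 6), row2→col3 (cost 1), row3→col0 (cost 2), row4→col5 (cost 4), row5→col4 (cost 2)
total = 3 + 6 + 1 + 2 + 4 + 2 = 18

Minimum assignment cost: 18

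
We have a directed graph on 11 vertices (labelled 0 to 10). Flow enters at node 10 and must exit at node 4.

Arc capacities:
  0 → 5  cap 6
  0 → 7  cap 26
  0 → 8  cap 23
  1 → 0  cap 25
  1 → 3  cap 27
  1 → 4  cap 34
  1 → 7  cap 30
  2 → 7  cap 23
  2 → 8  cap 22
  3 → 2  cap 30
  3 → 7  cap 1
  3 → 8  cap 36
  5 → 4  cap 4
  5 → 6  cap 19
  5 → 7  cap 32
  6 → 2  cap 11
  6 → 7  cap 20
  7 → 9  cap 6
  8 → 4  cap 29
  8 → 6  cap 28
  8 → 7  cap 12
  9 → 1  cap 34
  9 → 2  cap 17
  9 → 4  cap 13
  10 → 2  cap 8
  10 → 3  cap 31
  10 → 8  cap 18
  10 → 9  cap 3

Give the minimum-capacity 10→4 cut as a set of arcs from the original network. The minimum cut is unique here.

augment #1: 10→8→4 push 18
augment #2: 10→9→4 push 3
augment #3: 10→2→8→4 push 8
augment #4: 10→3→8→4 push 3
augment #5: 10→3→7→9→4 push 1
augment #6: 10→3→2→7→9→4 push 5
max flow = 38; residual-reachable set from 10 gives S-side
cut edges (S→T): {(7,9), (8,4), (10,9)} total cap 38

Min-cut arcs: {(7,9), (8,4), (10,9)} (total capacity 38)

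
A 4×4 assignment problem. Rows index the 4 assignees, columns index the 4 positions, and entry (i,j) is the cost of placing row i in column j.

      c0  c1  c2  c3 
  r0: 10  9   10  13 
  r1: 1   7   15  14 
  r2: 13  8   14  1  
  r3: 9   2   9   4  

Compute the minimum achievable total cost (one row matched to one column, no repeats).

Minimum assignment cost: 14

optimal assignment: row0→col2 (cost 10), row1→col0 (cost 1), row2→col3 (cost 1), row3→col1 (cost 2)
total = 10 + 1 + 1 + 2 = 14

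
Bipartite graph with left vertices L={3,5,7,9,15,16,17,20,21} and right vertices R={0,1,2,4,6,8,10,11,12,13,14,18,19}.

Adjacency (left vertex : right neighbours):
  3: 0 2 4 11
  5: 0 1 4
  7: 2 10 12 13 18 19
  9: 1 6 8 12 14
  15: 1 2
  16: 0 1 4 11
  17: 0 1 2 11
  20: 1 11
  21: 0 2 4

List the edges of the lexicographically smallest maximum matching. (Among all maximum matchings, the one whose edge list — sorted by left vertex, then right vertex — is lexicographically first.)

Lex-smallest maximum matching: {(3,0), (5,1), (7,10), (9,6), (15,2), (16,4), (17,11)}

|M| = 7 (so the lex-smallest maximum matching has 7 edges)
process left vertices in ascending order; for each, take the smallest-labelled available neighbour that still permits 7 edges overall, or leave it unmatched if none does
lex-smallest matching: {3-0, 5-1, 7-10, 9-6, 15-2, 16-4, 17-11}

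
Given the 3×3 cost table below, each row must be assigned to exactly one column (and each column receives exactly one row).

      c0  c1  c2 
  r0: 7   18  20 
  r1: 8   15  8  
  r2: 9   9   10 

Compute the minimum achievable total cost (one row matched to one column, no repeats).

optimal assignment: row0→col0 (cost 7), row1→col2 (cost 8), row2→col1 (cost 9)
total = 7 + 8 + 9 = 24

Minimum assignment cost: 24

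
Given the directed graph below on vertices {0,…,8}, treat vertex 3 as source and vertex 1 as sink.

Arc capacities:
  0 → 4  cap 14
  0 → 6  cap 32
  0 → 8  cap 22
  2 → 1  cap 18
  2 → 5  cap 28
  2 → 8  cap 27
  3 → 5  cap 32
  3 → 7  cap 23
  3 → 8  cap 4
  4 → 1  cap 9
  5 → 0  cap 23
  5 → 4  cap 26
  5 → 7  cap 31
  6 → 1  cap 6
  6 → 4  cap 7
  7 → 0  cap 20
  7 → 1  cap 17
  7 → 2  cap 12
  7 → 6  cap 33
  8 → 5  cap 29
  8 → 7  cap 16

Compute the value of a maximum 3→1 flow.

augment #1: 3→7→1 bottleneck 17, total now 17
augment #2: 3→5→4→1 bottleneck 9, total now 26
augment #3: 3→7→2→1 bottleneck 6, total now 32
augment #4: 3→5→0→6→1 bottleneck 6, total now 38
augment #5: 3→5→7→2→1 bottleneck 6, total now 44

Maximum flow value: 44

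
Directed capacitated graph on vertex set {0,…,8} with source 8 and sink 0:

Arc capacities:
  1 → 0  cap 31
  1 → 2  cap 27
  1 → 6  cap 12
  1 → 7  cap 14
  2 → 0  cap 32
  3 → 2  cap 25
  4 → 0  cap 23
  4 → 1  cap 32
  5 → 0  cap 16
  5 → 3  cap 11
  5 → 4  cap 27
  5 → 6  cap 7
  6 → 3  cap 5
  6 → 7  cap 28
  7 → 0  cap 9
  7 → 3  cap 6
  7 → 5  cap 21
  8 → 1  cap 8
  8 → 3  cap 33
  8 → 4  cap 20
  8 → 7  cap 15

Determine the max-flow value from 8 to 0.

augment #1: 8→1→0 bottleneck 8, total now 8
augment #2: 8→4→0 bottleneck 20, total now 28
augment #3: 8→7→0 bottleneck 9, total now 37
augment #4: 8→3→2→0 bottleneck 25, total now 62
augment #5: 8→7→5→0 bottleneck 6, total now 68

Maximum flow value: 68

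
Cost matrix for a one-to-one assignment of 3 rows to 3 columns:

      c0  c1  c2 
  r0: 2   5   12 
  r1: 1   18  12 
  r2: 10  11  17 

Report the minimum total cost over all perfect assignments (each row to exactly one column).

optimal assignment: row0→col1 (cost 5), row1→col0 (cost 1), row2→col2 (cost 17)
total = 5 + 1 + 17 = 23

Minimum assignment cost: 23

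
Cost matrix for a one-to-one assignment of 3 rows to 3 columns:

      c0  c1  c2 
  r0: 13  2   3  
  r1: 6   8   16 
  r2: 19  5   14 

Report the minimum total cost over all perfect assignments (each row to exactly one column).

Minimum assignment cost: 14

optimal assignment: row0→col2 (cost 3), row1→col0 (cost 6), row2→col1 (cost 5)
total = 3 + 6 + 5 = 14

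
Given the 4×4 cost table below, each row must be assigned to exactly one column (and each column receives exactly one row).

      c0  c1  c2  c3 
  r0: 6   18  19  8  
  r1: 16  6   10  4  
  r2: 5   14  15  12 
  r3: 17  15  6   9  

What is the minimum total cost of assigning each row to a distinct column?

Minimum assignment cost: 25

optimal assignment: row0→col3 (cost 8), row1→col1 (cost 6), row2→col0 (cost 5), row3→col2 (cost 6)
total = 8 + 6 + 5 + 6 = 25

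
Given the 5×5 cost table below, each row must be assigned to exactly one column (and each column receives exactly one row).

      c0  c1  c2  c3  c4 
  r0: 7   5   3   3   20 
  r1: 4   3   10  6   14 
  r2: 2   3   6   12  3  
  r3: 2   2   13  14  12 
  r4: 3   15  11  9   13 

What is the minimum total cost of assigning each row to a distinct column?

Minimum assignment cost: 17

optimal assignment: row0→col2 (cost 3), row1→col3 (cost 6), row2→col4 (cost 3), row3→col1 (cost 2), row4→col0 (cost 3)
total = 3 + 6 + 3 + 2 + 3 = 17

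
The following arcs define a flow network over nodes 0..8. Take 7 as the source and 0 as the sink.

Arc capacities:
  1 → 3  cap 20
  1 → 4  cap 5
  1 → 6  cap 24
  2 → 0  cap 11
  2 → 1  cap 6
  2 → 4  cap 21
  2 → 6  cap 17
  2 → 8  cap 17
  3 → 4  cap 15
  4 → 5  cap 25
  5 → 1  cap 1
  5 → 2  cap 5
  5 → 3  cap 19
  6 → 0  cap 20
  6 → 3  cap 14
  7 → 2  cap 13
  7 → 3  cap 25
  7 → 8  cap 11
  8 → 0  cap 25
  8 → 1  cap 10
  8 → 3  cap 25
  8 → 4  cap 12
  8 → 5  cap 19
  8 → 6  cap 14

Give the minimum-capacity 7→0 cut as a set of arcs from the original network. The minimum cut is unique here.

augment #1: 7→2→0 push 11
augment #2: 7→8→0 push 11
augment #3: 7→2→6→0 push 2
augment #4: 7→3→4→5→1→6→0 push 1
augment #5: 7→3→4→5→2→6→0 push 5
max flow = 30; residual-reachable set from 7 gives S-side
cut edges (S→T): {(5,1), (5,2), (7,2), (7,8)} total cap 30

Min-cut arcs: {(5,1), (5,2), (7,2), (7,8)} (total capacity 30)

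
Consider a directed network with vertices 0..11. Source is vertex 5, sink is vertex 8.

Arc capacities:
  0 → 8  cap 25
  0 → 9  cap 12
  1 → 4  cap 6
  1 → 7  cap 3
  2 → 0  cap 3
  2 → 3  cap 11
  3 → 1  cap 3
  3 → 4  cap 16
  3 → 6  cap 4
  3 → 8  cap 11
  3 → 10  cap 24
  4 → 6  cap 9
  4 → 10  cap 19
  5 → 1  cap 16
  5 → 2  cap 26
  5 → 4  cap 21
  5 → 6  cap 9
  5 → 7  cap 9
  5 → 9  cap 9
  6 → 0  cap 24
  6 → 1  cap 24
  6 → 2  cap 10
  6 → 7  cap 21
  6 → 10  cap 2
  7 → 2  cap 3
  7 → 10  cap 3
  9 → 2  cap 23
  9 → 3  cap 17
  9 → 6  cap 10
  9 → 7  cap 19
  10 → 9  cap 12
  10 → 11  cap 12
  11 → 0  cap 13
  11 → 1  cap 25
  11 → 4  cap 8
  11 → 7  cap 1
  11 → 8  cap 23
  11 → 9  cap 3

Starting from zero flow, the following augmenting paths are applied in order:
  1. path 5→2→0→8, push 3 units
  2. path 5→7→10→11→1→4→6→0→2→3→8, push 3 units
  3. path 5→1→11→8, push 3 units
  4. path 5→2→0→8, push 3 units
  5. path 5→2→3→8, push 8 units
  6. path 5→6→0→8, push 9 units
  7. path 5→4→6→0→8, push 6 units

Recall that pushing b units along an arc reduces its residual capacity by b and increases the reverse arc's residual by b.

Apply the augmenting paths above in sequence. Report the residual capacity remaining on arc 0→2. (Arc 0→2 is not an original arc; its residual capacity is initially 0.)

after path 1 (5→2→0→8, push 3): res(0,2)=3
after path 2 (5→7→10→11→1→4→6→0→2→3→8, push 3): res(0,2)=0
after path 3 (5→1→11→8, push 3): res(0,2)=0
after path 4 (5→2→0→8, push 3): res(0,2)=3
after path 5 (5→2→3→8, push 8): res(0,2)=3
after path 6 (5→6→0→8, push 9): res(0,2)=3
after path 7 (5→4→6→0→8, push 6): res(0,2)=3

Residual capacity of (0,2): 3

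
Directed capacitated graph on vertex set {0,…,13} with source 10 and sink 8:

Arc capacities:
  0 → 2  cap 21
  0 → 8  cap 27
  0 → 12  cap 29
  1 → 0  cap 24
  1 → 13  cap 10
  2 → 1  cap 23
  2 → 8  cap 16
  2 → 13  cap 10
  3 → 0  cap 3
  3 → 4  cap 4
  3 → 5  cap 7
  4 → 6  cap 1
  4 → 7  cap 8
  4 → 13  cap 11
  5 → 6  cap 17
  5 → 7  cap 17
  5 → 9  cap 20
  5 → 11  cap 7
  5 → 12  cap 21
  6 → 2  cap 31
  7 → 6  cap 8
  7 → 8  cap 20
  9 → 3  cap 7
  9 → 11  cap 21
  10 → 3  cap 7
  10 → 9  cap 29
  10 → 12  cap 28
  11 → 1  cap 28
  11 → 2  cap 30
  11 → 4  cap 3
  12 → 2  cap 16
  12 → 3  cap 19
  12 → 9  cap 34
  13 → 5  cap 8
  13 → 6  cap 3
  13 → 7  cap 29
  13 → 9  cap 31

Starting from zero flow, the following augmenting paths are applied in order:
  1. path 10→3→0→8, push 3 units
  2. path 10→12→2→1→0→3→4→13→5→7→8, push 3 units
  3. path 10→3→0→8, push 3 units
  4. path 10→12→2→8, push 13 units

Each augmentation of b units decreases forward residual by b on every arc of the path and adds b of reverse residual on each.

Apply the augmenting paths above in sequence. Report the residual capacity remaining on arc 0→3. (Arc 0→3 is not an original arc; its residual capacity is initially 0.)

Residual capacity of (0,3): 3

after path 1 (10→3→0→8, push 3): res(0,3)=3
after path 2 (10→12→2→1→0→3→4→13→5→7→8, push 3): res(0,3)=0
after path 3 (10→3→0→8, push 3): res(0,3)=3
after path 4 (10→12→2→8, push 13): res(0,3)=3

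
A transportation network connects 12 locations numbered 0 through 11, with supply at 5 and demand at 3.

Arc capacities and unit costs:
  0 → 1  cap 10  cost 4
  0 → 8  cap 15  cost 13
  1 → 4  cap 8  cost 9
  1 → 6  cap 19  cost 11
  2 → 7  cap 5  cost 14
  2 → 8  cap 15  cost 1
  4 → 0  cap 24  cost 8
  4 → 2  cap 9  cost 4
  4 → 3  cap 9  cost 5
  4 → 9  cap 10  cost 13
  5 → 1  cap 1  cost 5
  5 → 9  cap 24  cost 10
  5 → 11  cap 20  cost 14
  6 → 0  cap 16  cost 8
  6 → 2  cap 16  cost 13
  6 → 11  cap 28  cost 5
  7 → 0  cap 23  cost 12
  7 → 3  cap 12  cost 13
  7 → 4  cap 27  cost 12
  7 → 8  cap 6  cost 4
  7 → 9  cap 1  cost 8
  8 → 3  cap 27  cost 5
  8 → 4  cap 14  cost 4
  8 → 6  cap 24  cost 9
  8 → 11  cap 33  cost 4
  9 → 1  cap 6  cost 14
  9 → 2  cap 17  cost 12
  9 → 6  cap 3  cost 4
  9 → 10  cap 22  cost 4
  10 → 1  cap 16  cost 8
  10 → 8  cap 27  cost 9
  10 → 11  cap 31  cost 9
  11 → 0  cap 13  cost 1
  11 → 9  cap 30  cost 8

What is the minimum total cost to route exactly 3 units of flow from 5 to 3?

shortest-cost path #1: 5→1→4→3 push 1 @ unit cost 19 (adds 19)
shortest-cost path #2: 5→9→10→8→3 push 2 @ unit cost 28 (adds 56)
total cost = 75

Minimum cost for 3 units: 75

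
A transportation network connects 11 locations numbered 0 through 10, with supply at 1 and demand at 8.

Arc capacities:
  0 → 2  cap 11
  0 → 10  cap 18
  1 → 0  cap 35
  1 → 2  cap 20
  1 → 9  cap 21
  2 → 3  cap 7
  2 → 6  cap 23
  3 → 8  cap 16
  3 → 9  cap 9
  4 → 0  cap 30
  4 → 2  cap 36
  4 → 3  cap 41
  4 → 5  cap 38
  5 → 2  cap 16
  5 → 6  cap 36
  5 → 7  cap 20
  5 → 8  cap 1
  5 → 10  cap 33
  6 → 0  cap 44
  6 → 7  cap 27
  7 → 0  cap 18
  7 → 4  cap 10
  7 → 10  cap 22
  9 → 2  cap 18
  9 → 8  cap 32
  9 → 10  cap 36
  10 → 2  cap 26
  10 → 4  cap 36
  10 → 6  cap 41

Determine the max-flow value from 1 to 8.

augment #1: 1→9→8 bottleneck 21, total now 21
augment #2: 1→2→3→8 bottleneck 7, total now 28
augment #3: 1→0→10→4→3→8 bottleneck 9, total now 37
augment #4: 1→0→10→4→5→8 bottleneck 1, total now 38
augment #5: 1→0→10→4→3→9→8 bottleneck 8, total now 46
augment #6: 1→2→6→7→4→3→9→8 bottleneck 1, total now 47

Maximum flow value: 47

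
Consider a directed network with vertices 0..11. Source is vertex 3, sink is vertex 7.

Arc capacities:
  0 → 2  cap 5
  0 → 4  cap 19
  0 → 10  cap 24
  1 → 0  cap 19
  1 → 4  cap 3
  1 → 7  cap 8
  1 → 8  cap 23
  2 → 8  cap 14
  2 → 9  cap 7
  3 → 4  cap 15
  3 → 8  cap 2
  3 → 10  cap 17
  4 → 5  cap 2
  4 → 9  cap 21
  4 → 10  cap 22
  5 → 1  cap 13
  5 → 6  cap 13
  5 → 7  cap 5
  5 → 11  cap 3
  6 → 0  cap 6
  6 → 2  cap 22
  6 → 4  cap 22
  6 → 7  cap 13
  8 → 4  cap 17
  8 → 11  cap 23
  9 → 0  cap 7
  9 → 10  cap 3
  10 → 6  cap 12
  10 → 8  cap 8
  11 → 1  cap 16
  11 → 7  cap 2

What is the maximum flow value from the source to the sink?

augment #1: 3→4→5→7 bottleneck 2, total now 2
augment #2: 3→8→11→7 bottleneck 2, total now 4
augment #3: 3→10→6→7 bottleneck 12, total now 16
augment #4: 3→10→8→11→1→7 bottleneck 5, total now 21
augment #5: 3→4→10→8→11→1→7 bottleneck 3, total now 24

Maximum flow value: 24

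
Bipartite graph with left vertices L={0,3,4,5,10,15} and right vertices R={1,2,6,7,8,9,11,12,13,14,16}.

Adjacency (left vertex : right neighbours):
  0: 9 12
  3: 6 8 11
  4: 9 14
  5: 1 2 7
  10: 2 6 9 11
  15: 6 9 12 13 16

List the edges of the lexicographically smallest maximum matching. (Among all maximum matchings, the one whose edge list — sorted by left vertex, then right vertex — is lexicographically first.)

Lex-smallest maximum matching: {(0,9), (3,6), (4,14), (5,1), (10,2), (15,12)}

|M| = 6 (so the lex-smallest maximum matching has 6 edges)
process left vertices in ascending order; for each, take the smallest-labelled available neighbour that still permits 6 edges overall, or leave it unmatched if none does
lex-smallest matching: {0-9, 3-6, 4-14, 5-1, 10-2, 15-12}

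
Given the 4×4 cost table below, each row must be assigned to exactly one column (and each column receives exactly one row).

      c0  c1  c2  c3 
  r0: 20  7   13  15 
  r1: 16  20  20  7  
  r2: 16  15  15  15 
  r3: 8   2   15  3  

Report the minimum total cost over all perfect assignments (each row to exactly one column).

Minimum assignment cost: 37

optimal assignment: row0→col1 (cost 7), row1→col3 (cost 7), row2→col2 (cost 15), row3→col0 (cost 8)
total = 7 + 7 + 15 + 8 = 37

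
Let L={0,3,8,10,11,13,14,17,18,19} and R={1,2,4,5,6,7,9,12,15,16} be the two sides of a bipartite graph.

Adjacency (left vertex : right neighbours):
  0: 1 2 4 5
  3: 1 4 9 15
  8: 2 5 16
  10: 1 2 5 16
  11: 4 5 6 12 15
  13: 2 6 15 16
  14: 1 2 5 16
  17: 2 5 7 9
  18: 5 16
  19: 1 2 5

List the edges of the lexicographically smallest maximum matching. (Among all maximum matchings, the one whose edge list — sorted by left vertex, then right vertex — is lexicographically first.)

|M| = 9 (so the lex-smallest maximum matching has 9 edges)
process left vertices in ascending order; for each, take the smallest-labelled available neighbour that still permits 9 edges overall, or leave it unmatched if none does
lex-smallest matching: {0-4, 3-9, 8-2, 10-1, 11-6, 13-15, 14-5, 17-7, 18-16}

Lex-smallest maximum matching: {(0,4), (3,9), (8,2), (10,1), (11,6), (13,15), (14,5), (17,7), (18,16)}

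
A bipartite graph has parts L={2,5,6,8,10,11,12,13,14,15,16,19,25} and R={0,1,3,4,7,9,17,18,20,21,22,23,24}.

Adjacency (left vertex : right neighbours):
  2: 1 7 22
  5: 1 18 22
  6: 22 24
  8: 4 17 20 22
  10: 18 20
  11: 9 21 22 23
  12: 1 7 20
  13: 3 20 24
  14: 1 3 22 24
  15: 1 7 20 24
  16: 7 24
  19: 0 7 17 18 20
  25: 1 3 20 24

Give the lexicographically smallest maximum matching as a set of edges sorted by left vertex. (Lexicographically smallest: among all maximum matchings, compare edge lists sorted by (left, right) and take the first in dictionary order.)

Lex-smallest maximum matching: {(2,1), (5,18), (6,22), (8,4), (10,20), (11,9), (12,7), (13,3), (14,24), (19,0)}

|M| = 10 (so the lex-smallest maximum matching has 10 edges)
process left vertices in ascending order; for each, take the smallest-labelled available neighbour that still permits 10 edges overall, or leave it unmatched if none does
lex-smallest matching: {2-1, 5-18, 6-22, 8-4, 10-20, 11-9, 12-7, 13-3, 14-24, 19-0}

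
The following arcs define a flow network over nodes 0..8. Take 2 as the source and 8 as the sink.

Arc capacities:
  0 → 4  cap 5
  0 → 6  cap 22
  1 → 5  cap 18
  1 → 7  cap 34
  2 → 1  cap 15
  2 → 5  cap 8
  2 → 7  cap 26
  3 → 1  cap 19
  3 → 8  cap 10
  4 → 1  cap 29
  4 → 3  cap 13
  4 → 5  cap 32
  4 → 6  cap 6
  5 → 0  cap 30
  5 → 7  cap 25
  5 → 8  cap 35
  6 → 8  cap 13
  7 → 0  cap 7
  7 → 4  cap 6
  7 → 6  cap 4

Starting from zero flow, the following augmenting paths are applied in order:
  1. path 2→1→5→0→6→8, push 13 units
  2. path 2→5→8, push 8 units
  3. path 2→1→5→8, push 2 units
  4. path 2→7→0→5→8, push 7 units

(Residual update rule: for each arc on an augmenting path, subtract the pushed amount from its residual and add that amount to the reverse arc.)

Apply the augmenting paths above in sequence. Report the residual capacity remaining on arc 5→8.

Residual capacity of (5,8): 18

after path 1 (2→1→5→0→6→8, push 13): res(5,8)=35
after path 2 (2→5→8, push 8): res(5,8)=27
after path 3 (2→1→5→8, push 2): res(5,8)=25
after path 4 (2→7→0→5→8, push 7): res(5,8)=18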